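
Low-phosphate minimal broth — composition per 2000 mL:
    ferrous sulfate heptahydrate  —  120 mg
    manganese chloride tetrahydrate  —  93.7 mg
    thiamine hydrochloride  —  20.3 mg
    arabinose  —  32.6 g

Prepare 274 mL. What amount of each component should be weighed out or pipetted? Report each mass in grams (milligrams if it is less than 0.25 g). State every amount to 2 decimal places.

Scale factor = 274 mL / 2000 mL = 0.137.
ferrous sulfate heptahydrate: 120 mg × (274 mL / 2000 mL) = 16.44 mg
manganese chloride tetrahydrate: 93.7 mg × (274 mL / 2000 mL) = 12.84 mg
thiamine hydrochloride: 20.3 mg × (274 mL / 2000 mL) = 2.78 mg
arabinose: 32.6 g × (274 mL / 2000 mL) = 4.47 g

ferrous sulfate heptahydrate 16.44 mg; manganese chloride tetrahydrate 12.84 mg; thiamine hydrochloride 2.78 mg; arabinose 4.47 g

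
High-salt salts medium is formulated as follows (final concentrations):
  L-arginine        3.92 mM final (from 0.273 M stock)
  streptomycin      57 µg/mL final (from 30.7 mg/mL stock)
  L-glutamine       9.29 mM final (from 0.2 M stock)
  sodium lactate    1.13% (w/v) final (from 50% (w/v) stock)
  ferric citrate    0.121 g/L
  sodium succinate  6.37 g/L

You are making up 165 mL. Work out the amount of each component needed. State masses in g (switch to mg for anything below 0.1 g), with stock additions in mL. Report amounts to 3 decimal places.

L-arginine 2.369 mL; streptomycin 0.306 mL; L-glutamine 7.664 mL; sodium lactate 3.729 mL; ferric citrate 19.965 mg; sodium succinate 1.051 g

Target volume = 165 mL = 0.165 L.
L-arginine: dilute stock: 3.92 mM × 165 mL ÷ 273 mM = 2.369 mL
streptomycin: V = C2·V2/C1 = 57 µg/mL × 165 mL ÷ 30700 µg/mL = 0.306 mL
L-glutamine: C1V1 = C2V2 → 9.29 mM × 165 mL ÷ 200 mM = 7.664 mL
sodium lactate: V = C2·V2/C1 = 1.13% ÷ 50% × 165 mL = 3.729 mL
ferric citrate: 0.121 g/L × 0.165 L = 0.019965 g = 19.965 mg
sodium succinate: 6.37 g/L × 0.165 L = 1.051 g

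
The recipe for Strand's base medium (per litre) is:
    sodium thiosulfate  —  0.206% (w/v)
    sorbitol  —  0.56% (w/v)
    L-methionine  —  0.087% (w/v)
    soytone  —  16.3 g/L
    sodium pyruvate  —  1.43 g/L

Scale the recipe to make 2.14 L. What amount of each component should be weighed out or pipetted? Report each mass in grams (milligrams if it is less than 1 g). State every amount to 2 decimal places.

sodium thiosulfate 4.41 g; sorbitol 11.98 g; L-methionine 1.86 g; soytone 34.88 g; sodium pyruvate 3.06 g

Working volume: 2.14 L.
sodium thiosulfate: 0.206% w/v = 2.06 g/L → 2.06 × 2.14 L = 4.41 g
sorbitol: 0.56 g per 100 mL × 2140 mL ÷ 100 = 11.98 g
L-methionine: 0.087% w/v = 0.87 g/L → 0.87 × 2.14 L = 1.86 g
soytone: 16.3 g/L × 2.14 L = 34.88 g
sodium pyruvate: 1.43 g/L × 2.14 L = 3.06 g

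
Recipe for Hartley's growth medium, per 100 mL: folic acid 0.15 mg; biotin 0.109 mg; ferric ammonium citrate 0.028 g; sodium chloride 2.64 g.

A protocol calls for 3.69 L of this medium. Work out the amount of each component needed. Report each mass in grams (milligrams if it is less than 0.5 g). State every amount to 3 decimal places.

folic acid 5.535 mg; biotin 4.022 mg; ferric ammonium citrate 1.033 g; sodium chloride 97.416 g

Ratio of target to recipe volume: 3690 / 100 = 36.9.
folic acid: 0.15 mg × (3690 mL / 100 mL) = 5.535 mg
biotin: 0.109 mg × (3690 mL / 100 mL) = 4.022 mg
ferric ammonium citrate: 0.028 g × (3690 mL / 100 mL) = 1.033 g
sodium chloride: 2.64 g × (3690 mL / 100 mL) = 97.416 g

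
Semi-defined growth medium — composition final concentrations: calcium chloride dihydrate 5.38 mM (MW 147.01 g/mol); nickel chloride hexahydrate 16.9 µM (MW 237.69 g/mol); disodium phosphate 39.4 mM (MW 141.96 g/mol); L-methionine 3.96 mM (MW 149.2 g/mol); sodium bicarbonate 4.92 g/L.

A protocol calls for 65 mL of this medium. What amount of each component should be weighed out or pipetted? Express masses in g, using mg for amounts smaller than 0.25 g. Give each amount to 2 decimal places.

Scale factor relative to 1 L: 0.065.
calcium chloride dihydrate: 5.38 mmol/L × 147.01 mg/mmol × 0.065 L = 51.41 mg
nickel chloride hexahydrate: 16.9 µmol/L × 237.69 g/mol × 0.065 L ÷ 1000 = 0.26 mg
disodium phosphate: 39.4 mmol/L × 141.96 g/mol × 0.065 L ÷ 1000 = 0.36 g
L-methionine: 3.96 mmol/L × 149.2 mg/mmol × 0.065 L = 38.40 mg
sodium bicarbonate: 4.92 g/L × 0.065 L = 0.32 g

calcium chloride dihydrate 51.41 mg; nickel chloride hexahydrate 0.26 mg; disodium phosphate 0.36 g; L-methionine 38.40 mg; sodium bicarbonate 0.32 g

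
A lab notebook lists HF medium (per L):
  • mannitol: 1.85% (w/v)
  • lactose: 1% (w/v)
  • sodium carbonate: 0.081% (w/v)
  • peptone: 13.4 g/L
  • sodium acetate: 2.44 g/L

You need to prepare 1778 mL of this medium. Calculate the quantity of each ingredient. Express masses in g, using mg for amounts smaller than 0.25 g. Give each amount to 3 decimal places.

Scale factor relative to 1 L: 1.778.
mannitol: 1.85% w/v = 18.5 g/L → 18.5 × 1.778 L = 32.893 g
lactose: 1% w/v = 10 g/L → 10 × 1.778 L = 17.780 g
sodium carbonate: 0.081 g per 100 mL × 1778 mL ÷ 100 = 1.440 g
peptone: 13.4 g/L × 1.778 L = 23.825 g
sodium acetate: 2.44 g/L × 1.778 L = 4.338 g

mannitol 32.893 g; lactose 17.780 g; sodium carbonate 1.440 g; peptone 23.825 g; sodium acetate 4.338 g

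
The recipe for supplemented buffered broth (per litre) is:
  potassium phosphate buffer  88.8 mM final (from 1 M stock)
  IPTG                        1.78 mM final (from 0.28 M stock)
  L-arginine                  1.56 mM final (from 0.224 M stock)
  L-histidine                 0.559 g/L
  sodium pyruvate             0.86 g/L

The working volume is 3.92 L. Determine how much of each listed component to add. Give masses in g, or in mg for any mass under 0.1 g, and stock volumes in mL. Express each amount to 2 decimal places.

Scale factor relative to 1 L: 3.92.
potassium phosphate buffer: C1V1 = C2V2 → 88.8 mM × 3920 mL ÷ 1000 mM = 348.10 mL
IPTG: dilute stock: 1.78 mM × 3920 mL ÷ 280 mM = 24.92 mL
L-arginine: dilute stock: 1.56 mM × 3920 mL ÷ 224 mM = 27.30 mL
L-histidine: 0.559 g/L × 3.92 L = 2.19 g
sodium pyruvate: 0.86 g/L × 3.92 L = 3.37 g

potassium phosphate buffer 348.10 mL; IPTG 24.92 mL; L-arginine 27.30 mL; L-histidine 2.19 g; sodium pyruvate 3.37 g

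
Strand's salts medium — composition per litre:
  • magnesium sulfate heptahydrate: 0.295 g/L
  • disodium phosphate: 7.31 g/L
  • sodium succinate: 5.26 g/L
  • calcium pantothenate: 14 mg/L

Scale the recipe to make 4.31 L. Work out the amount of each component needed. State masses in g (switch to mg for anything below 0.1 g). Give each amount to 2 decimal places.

Working volume: 4.31 L.
magnesium sulfate heptahydrate: 0.295 g/L × 4.31 L = 1.27 g
disodium phosphate: 7.31 g/L × 4.31 L = 31.51 g
sodium succinate: 5.26 g/L × 4.31 L = 22.67 g
calcium pantothenate: 14 mg/L × 4.31 L = 60.34 mg

magnesium sulfate heptahydrate 1.27 g; disodium phosphate 31.51 g; sodium succinate 22.67 g; calcium pantothenate 60.34 mg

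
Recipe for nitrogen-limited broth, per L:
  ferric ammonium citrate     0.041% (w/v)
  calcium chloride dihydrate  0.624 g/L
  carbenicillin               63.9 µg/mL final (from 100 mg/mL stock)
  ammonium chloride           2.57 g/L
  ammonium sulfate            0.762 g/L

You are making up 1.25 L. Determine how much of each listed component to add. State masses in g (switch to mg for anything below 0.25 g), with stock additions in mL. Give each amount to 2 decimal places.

ferric ammonium citrate 0.51 g; calcium chloride dihydrate 0.78 g; carbenicillin 0.80 mL; ammonium chloride 3.21 g; ammonium sulfate 0.95 g

Working volume: 1.25 L.
ferric ammonium citrate: 0.041% w/v = 0.41 g/L → 0.41 × 1.25 L = 0.51 g
calcium chloride dihydrate: 0.624 g/L × 1.25 L = 0.78 g
carbenicillin: C1V1 = C2V2 → 63.9 µg/mL × 1250 mL ÷ 100000 µg/mL = 0.80 mL
ammonium chloride: 2.57 g/L × 1.25 L = 3.21 g
ammonium sulfate: 0.762 g/L × 1.25 L = 0.95 g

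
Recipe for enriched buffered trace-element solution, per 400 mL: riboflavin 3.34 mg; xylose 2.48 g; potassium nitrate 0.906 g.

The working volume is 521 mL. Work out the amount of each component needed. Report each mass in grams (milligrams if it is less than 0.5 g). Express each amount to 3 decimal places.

Ratio of target to recipe volume: 521 / 400 = 1.3025.
riboflavin: 3.34 mg × (521 mL / 400 mL) = 4.350 mg
xylose: 2.48 g × (521 mL / 400 mL) = 3.230 g
potassium nitrate: 0.906 g × (521 mL / 400 mL) = 1.180 g

riboflavin 4.350 mg; xylose 3.230 g; potassium nitrate 1.180 g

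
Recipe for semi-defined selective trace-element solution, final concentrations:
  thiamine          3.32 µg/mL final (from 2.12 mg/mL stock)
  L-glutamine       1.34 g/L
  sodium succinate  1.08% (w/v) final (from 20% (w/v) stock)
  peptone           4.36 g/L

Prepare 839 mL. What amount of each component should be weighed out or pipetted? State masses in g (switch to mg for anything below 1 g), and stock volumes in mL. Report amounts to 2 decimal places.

Working volume: 839 mL = 0.839 L.
thiamine: V = C2·V2/C1 = 3.32 µg/mL × 839 mL ÷ 2120 µg/mL = 1.31 mL
L-glutamine: 1.34 g/L × 0.839 L = 1.12 g
sodium succinate: dilute stock: 1.08% ÷ 20% × 839 mL = 45.31 mL
peptone: 4.36 g/L × 0.839 L = 3.66 g

thiamine 1.31 mL; L-glutamine 1.12 g; sodium succinate 45.31 mL; peptone 3.66 g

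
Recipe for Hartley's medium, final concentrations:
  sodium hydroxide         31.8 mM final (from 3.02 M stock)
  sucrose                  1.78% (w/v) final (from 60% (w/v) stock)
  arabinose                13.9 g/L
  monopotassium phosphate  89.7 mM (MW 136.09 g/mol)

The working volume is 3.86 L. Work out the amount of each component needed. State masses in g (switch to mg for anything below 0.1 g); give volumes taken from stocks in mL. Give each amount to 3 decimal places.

sodium hydroxide 40.645 mL; sucrose 114.513 mL; arabinose 53.654 g; monopotassium phosphate 47.120 g

Scale factor relative to 1 L: 3.86.
sodium hydroxide: C1V1 = C2V2 → 31.8 mM × 3860 mL ÷ 3020 mM = 40.645 mL
sucrose: C1V1 = C2V2 → 1.78% ÷ 60% × 3860 mL = 114.513 mL
arabinose: 13.9 g/L × 3.86 L = 53.654 g
monopotassium phosphate: 89.7 mmol/L × 136.09 g/mol × 3.86 L ÷ 1000 = 47.120 g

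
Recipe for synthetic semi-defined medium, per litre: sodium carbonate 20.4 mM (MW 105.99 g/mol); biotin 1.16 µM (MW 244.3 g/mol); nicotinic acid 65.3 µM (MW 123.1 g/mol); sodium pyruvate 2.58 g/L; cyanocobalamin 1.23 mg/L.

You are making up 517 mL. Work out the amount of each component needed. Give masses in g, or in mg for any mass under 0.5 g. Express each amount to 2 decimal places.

sodium carbonate 1.12 g; biotin 0.15 mg; nicotinic acid 4.16 mg; sodium pyruvate 1.33 g; cyanocobalamin 0.64 mg

Scale factor relative to 1 L: 0.517.
sodium carbonate: 20.4 mmol/L × 105.99 g/mol × 0.517 L ÷ 1000 = 1.12 g
biotin: 1.16 µmol/L × 244.3 g/mol × 0.517 L ÷ 1000 = 0.15 mg
nicotinic acid: 65.3 µmol/L × 123.1 g/mol × 0.517 L ÷ 1000 = 4.16 mg
sodium pyruvate: 2.58 g/L × 0.517 L = 1.33 g
cyanocobalamin: 1.23 mg/L × 0.517 L = 0.64 mg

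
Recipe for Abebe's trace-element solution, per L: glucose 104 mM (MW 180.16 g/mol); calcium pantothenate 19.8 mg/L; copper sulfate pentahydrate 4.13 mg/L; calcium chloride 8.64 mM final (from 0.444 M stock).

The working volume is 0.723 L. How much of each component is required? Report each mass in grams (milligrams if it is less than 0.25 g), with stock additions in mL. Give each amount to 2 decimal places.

glucose 13.55 g; calcium pantothenate 14.32 mg; copper sulfate pentahydrate 2.99 mg; calcium chloride 14.07 mL

Scale factor relative to 1 L: 0.723.
glucose: 104 mmol/L × 180.16 g/mol × 0.723 L ÷ 1000 = 13.55 g
calcium pantothenate: 19.8 mg/L × 0.723 L = 14.32 mg
copper sulfate pentahydrate: 4.13 mg/L × 0.723 L = 2.99 mg
calcium chloride: V = C2·V2/C1 = 8.64 mM × 723 mL ÷ 444 mM = 14.07 mL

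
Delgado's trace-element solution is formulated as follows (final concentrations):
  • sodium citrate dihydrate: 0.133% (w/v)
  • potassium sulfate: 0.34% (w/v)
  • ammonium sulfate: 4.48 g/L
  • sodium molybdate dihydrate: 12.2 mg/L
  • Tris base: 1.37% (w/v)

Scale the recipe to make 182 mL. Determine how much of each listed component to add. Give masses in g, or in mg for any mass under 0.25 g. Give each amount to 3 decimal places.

sodium citrate dihydrate 242.060 mg; potassium sulfate 0.619 g; ammonium sulfate 0.815 g; sodium molybdate dihydrate 2.220 mg; Tris base 2.493 g

Target volume = 182 mL = 0.182 L.
sodium citrate dihydrate: 0.133 g per 100 mL × 182 mL ÷ 100 = 0.24206 g = 242.060 mg
potassium sulfate: 0.34% w/v = 3.4 g/L → 3.4 × 0.182 L = 0.619 g
ammonium sulfate: 4.48 g/L × 0.182 L = 0.815 g
sodium molybdate dihydrate: 12.2 mg/L × 0.182 L = 2.220 mg
Tris base: 1.37% w/v = 13.7 g/L → 13.7 × 0.182 L = 2.493 g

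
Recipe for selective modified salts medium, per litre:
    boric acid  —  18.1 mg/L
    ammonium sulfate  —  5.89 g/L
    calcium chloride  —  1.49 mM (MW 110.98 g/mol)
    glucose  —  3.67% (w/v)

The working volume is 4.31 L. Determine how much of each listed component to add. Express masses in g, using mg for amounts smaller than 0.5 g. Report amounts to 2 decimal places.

Working volume: 4.31 L.
boric acid: 18.1 mg/L × 4.31 L = 78.01 mg
ammonium sulfate: 5.89 g/L × 4.31 L = 25.39 g
calcium chloride: 1.49 mmol/L × 110.98 g/mol × 4.31 L ÷ 1000 = 0.71 g
glucose: 3.67% w/v = 36.7 g/L → 36.7 × 4.31 L = 158.18 g

boric acid 78.01 mg; ammonium sulfate 25.39 g; calcium chloride 0.71 g; glucose 158.18 g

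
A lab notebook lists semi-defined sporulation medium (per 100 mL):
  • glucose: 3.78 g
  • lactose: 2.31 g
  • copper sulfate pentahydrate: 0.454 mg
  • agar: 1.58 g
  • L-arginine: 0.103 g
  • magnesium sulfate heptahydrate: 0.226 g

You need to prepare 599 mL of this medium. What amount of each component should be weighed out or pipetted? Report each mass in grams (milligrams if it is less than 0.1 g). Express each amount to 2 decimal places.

Ratio of target to recipe volume: 599 / 100 = 5.99.
glucose: 3.78 g × (599 mL / 100 mL) = 22.64 g
lactose: 2.31 g × (599 mL / 100 mL) = 13.84 g
copper sulfate pentahydrate: 0.454 mg × (599 mL / 100 mL) = 2.72 mg
agar: 1.58 g × (599 mL / 100 mL) = 9.46 g
L-arginine: 0.103 g × (599 mL / 100 mL) = 0.62 g
magnesium sulfate heptahydrate: 0.226 g × (599 mL / 100 mL) = 1.35 g

glucose 22.64 g; lactose 13.84 g; copper sulfate pentahydrate 2.72 mg; agar 9.46 g; L-arginine 0.62 g; magnesium sulfate heptahydrate 1.35 g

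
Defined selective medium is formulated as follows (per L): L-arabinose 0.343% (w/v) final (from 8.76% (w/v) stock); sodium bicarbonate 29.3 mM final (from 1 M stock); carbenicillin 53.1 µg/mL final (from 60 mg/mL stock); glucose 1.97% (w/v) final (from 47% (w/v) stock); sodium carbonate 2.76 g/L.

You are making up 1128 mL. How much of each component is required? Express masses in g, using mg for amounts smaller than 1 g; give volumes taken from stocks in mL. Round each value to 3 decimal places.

Working volume: 1128 mL = 1.128 L.
L-arabinose: dilute stock: 0.343% ÷ 8.76% × 1128 mL = 44.167 mL
sodium bicarbonate: dilute stock: 29.3 mM × 1128 mL ÷ 1000 mM = 33.050 mL
carbenicillin: C1V1 = C2V2 → 53.1 µg/mL × 1128 mL ÷ 60000 µg/mL = 0.998 mL
glucose: dilute stock: 1.97% ÷ 47% × 1128 mL = 47.280 mL
sodium carbonate: 2.76 g/L × 1.128 L = 3.113 g

L-arabinose 44.167 mL; sodium bicarbonate 33.050 mL; carbenicillin 0.998 mL; glucose 47.280 mL; sodium carbonate 3.113 g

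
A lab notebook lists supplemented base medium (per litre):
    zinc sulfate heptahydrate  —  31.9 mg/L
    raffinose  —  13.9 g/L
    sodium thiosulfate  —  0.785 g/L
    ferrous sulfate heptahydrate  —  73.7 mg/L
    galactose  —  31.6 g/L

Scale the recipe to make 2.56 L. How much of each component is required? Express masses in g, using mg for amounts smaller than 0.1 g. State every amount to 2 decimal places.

Working volume: 2.56 L.
zinc sulfate heptahydrate: 31.9 mg/L × 2.56 L = 81.66 mg
raffinose: 13.9 g/L × 2.56 L = 35.58 g
sodium thiosulfate: 0.785 g/L × 2.56 L = 2.01 g
ferrous sulfate heptahydrate: 73.7 mg/L × 2.56 L = 188.672 mg = 0.19 g
galactose: 31.6 g/L × 2.56 L = 80.90 g

zinc sulfate heptahydrate 81.66 mg; raffinose 35.58 g; sodium thiosulfate 2.01 g; ferrous sulfate heptahydrate 0.19 g; galactose 80.90 g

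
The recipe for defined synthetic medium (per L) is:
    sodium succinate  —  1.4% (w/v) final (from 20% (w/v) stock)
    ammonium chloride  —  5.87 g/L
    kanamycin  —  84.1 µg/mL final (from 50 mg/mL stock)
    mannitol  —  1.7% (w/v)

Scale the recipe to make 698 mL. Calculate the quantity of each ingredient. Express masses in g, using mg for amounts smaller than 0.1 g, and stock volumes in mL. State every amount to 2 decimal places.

sodium succinate 48.86 mL; ammonium chloride 4.10 g; kanamycin 1.17 mL; mannitol 11.87 g

Scale factor relative to 1 L: 0.698.
sodium succinate: V = C2·V2/C1 = 1.4% ÷ 20% × 698 mL = 48.86 mL
ammonium chloride: 5.87 g/L × 0.698 L = 4.10 g
kanamycin: V = C2·V2/C1 = 84.1 µg/mL × 698 mL ÷ 50000 µg/mL = 1.17 mL
mannitol: 1.7 g per 100 mL × 698 mL ÷ 100 = 11.87 g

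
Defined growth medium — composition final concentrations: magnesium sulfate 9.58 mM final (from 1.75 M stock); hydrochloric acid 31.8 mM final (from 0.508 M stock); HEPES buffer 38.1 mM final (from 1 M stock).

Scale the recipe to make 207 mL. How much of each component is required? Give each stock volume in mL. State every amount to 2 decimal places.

Working volume: 207 mL = 0.207 L.
magnesium sulfate: dilute stock: 9.58 mM × 207 mL ÷ 1750 mM = 1.13 mL
hydrochloric acid: C1V1 = C2V2 → 31.8 mM × 207 mL ÷ 508 mM = 12.96 mL
HEPES buffer: V = C2·V2/C1 = 38.1 mM × 207 mL ÷ 1000 mM = 7.89 mL

magnesium sulfate 1.13 mL; hydrochloric acid 12.96 mL; HEPES buffer 7.89 mL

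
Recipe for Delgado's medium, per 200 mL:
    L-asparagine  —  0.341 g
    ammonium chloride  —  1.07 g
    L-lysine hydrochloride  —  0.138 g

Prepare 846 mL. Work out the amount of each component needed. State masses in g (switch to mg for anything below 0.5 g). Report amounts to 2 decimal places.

Scale factor = 846 mL / 200 mL = 4.23.
L-asparagine: 0.341 g × (846 mL / 200 mL) = 1.44 g
ammonium chloride: 1.07 g × (846 mL / 200 mL) = 4.53 g
L-lysine hydrochloride: 0.138 g × (846 mL / 200 mL) = 0.58 g

L-asparagine 1.44 g; ammonium chloride 4.53 g; L-lysine hydrochloride 0.58 g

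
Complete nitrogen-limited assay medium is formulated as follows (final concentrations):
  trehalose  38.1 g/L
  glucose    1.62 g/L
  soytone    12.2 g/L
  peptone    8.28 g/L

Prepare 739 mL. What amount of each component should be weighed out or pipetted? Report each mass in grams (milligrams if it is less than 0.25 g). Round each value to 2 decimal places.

Target volume = 739 mL = 0.739 L.
trehalose: 38.1 g/L × 0.739 L = 28.16 g
glucose: 1.62 g/L × 0.739 L = 1.20 g
soytone: 12.2 g/L × 0.739 L = 9.02 g
peptone: 8.28 g/L × 0.739 L = 6.12 g

trehalose 28.16 g; glucose 1.20 g; soytone 9.02 g; peptone 6.12 g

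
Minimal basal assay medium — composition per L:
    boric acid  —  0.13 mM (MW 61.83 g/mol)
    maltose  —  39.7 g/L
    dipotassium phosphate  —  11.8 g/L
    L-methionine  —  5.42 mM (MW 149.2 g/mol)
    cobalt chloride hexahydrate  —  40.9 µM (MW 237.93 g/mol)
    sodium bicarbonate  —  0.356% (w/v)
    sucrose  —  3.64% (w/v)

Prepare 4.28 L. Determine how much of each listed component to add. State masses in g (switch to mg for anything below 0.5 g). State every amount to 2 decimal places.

Scale factor relative to 1 L: 4.28.
boric acid: 0.13 mmol/L × 61.83 mg/mmol × 4.28 L = 34.40 mg
maltose: 39.7 g/L × 4.28 L = 169.92 g
dipotassium phosphate: 11.8 g/L × 4.28 L = 50.50 g
L-methionine: 5.42 mmol/L × 149.2 g/mol × 4.28 L ÷ 1000 = 3.46 g
cobalt chloride hexahydrate: 40.9 µmol/L × 237.93 g/mol × 4.28 L ÷ 1000 = 41.65 mg
sodium bicarbonate: 0.356 g per 100 mL × 4280 mL ÷ 100 = 15.24 g
sucrose: 3.64% w/v = 36.4 g/L → 36.4 × 4.28 L = 155.79 g

boric acid 34.40 mg; maltose 169.92 g; dipotassium phosphate 50.50 g; L-methionine 3.46 g; cobalt chloride hexahydrate 41.65 mg; sodium bicarbonate 15.24 g; sucrose 155.79 g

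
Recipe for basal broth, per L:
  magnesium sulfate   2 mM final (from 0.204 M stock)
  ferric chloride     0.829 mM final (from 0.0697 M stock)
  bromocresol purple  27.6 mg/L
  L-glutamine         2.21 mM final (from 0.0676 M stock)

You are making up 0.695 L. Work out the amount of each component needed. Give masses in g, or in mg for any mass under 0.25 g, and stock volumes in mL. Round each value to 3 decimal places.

magnesium sulfate 6.814 mL; ferric chloride 8.266 mL; bromocresol purple 19.182 mg; L-glutamine 22.721 mL

Scale factor relative to 1 L: 0.695.
magnesium sulfate: C1V1 = C2V2 → 2 mM × 695 mL ÷ 204 mM = 6.814 mL
ferric chloride: dilute stock: 0.829 mM × 695 mL ÷ 69.7 mM = 8.266 mL
bromocresol purple: 27.6 mg/L × 0.695 L = 19.182 mg
L-glutamine: dilute stock: 2.21 mM × 695 mL ÷ 67.6 mM = 22.721 mL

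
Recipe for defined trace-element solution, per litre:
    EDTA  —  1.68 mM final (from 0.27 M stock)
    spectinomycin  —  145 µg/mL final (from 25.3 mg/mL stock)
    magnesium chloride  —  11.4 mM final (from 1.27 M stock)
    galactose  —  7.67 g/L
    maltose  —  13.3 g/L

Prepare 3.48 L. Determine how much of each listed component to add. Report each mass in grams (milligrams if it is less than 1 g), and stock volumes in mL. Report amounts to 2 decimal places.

EDTA 21.65 mL; spectinomycin 19.94 mL; magnesium chloride 31.24 mL; galactose 26.69 g; maltose 46.28 g

Working volume: 3.48 L.
EDTA: dilute stock: 1.68 mM × 3480 mL ÷ 270 mM = 21.65 mL
spectinomycin: V = C2·V2/C1 = 145 µg/mL × 3480 mL ÷ 25300 µg/mL = 19.94 mL
magnesium chloride: dilute stock: 11.4 mM × 3480 mL ÷ 1270 mM = 31.24 mL
galactose: 7.67 g/L × 3.48 L = 26.69 g
maltose: 13.3 g/L × 3.48 L = 46.28 g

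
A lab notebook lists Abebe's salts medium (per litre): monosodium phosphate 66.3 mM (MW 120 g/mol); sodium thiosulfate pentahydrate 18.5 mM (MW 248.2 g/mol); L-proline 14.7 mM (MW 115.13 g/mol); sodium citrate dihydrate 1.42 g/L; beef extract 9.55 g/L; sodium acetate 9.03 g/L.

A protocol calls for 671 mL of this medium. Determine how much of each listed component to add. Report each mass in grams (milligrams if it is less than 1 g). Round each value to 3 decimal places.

monosodium phosphate 5.338 g; sodium thiosulfate pentahydrate 3.081 g; L-proline 1.136 g; sodium citrate dihydrate 952.820 mg; beef extract 6.408 g; sodium acetate 6.059 g

Scale factor relative to 1 L: 0.671.
monosodium phosphate: 66.3 mmol/L × 120 g/mol × 0.671 L ÷ 1000 = 5.338 g
sodium thiosulfate pentahydrate: 18.5 mmol/L × 248.2 g/mol × 0.671 L ÷ 1000 = 3.081 g
L-proline: 14.7 mmol/L × 115.13 g/mol × 0.671 L ÷ 1000 = 1.136 g
sodium citrate dihydrate: 1.42 g/L × 0.671 L = 0.95282 g = 952.820 mg
beef extract: 9.55 g/L × 0.671 L = 6.408 g
sodium acetate: 9.03 g/L × 0.671 L = 6.059 g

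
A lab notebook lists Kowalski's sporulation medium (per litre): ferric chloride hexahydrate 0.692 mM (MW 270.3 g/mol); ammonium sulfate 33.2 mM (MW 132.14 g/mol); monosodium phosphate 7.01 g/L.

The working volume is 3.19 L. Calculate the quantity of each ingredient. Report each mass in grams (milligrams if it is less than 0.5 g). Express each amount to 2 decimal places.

Scale factor relative to 1 L: 3.19.
ferric chloride hexahydrate: 0.692 mmol/L × 270.3 g/mol × 3.19 L ÷ 1000 = 0.60 g
ammonium sulfate: 33.2 mmol/L × 132.14 g/mol × 3.19 L ÷ 1000 = 13.99 g
monosodium phosphate: 7.01 g/L × 3.19 L = 22.36 g

ferric chloride hexahydrate 0.60 g; ammonium sulfate 13.99 g; monosodium phosphate 22.36 g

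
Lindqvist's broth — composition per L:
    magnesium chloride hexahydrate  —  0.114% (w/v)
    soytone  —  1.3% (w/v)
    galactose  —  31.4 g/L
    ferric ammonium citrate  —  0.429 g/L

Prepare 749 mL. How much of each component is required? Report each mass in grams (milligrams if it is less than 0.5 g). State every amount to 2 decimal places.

magnesium chloride hexahydrate 0.85 g; soytone 9.74 g; galactose 23.52 g; ferric ammonium citrate 321.32 mg

Working volume: 749 mL = 0.749 L.
magnesium chloride hexahydrate: 0.114 g per 100 mL × 749 mL ÷ 100 = 0.85 g
soytone: 1.3 g per 100 mL × 749 mL ÷ 100 = 9.74 g
galactose: 31.4 g/L × 0.749 L = 23.52 g
ferric ammonium citrate: 0.429 g/L × 0.749 L = 0.321321 g = 321.32 mg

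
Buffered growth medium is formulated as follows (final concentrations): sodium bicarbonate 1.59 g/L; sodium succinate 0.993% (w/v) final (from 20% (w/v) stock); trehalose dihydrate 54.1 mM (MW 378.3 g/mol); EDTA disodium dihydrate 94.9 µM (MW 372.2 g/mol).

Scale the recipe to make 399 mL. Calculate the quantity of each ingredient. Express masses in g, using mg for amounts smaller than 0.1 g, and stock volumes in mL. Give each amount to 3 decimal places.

Target volume = 399 mL = 0.399 L.
sodium bicarbonate: 1.59 g/L × 0.399 L = 0.634 g
sodium succinate: dilute stock: 0.993% ÷ 20% × 399 mL = 19.810 mL
trehalose dihydrate: 54.1 mmol/L × 378.3 g/mol × 0.399 L ÷ 1000 = 8.166 g
EDTA disodium dihydrate: 94.9 µmol/L × 372.2 g/mol × 0.399 L ÷ 1000 = 14.093 mg

sodium bicarbonate 0.634 g; sodium succinate 19.810 mL; trehalose dihydrate 8.166 g; EDTA disodium dihydrate 14.093 mg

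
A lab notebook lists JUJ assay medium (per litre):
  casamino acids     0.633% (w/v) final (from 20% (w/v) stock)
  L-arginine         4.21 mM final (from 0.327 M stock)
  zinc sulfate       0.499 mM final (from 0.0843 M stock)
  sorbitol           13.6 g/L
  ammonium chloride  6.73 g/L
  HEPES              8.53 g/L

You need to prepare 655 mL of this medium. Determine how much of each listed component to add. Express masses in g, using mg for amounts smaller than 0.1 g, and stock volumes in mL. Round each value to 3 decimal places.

casamino acids 20.731 mL; L-arginine 8.433 mL; zinc sulfate 3.877 mL; sorbitol 8.908 g; ammonium chloride 4.408 g; HEPES 5.587 g

Target volume = 655 mL = 0.655 L.
casamino acids: C1V1 = C2V2 → 0.633% ÷ 20% × 655 mL = 20.731 mL
L-arginine: V = C2·V2/C1 = 4.21 mM × 655 mL ÷ 327 mM = 8.433 mL
zinc sulfate: dilute stock: 0.499 mM × 655 mL ÷ 84.3 mM = 3.877 mL
sorbitol: 13.6 g/L × 0.655 L = 8.908 g
ammonium chloride: 6.73 g/L × 0.655 L = 4.408 g
HEPES: 8.53 g/L × 0.655 L = 5.587 g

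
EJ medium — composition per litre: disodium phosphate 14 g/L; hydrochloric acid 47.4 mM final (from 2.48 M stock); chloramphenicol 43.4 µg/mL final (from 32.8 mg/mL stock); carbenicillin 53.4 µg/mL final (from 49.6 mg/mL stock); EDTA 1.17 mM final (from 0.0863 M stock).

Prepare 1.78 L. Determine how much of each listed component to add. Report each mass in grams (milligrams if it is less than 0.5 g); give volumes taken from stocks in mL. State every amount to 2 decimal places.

disodium phosphate 24.92 g; hydrochloric acid 34.02 mL; chloramphenicol 2.36 mL; carbenicillin 1.92 mL; EDTA 24.13 mL

Scale factor relative to 1 L: 1.78.
disodium phosphate: 14 g/L × 1.78 L = 24.92 g
hydrochloric acid: C1V1 = C2V2 → 47.4 mM × 1780 mL ÷ 2480 mM = 34.02 mL
chloramphenicol: C1V1 = C2V2 → 43.4 µg/mL × 1780 mL ÷ 32800 µg/mL = 2.36 mL
carbenicillin: dilute stock: 53.4 µg/mL × 1780 mL ÷ 49600 µg/mL = 1.92 mL
EDTA: dilute stock: 1.17 mM × 1780 mL ÷ 86.3 mM = 24.13 mL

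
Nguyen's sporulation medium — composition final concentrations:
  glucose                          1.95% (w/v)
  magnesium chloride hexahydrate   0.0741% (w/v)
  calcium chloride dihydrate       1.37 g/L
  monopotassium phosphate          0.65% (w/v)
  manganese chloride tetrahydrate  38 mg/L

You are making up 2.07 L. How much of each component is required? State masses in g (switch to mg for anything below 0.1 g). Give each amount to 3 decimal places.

glucose 40.365 g; magnesium chloride hexahydrate 1.534 g; calcium chloride dihydrate 2.836 g; monopotassium phosphate 13.455 g; manganese chloride tetrahydrate 78.660 mg

Working volume: 2.07 L.
glucose: 1.95% w/v = 19.5 g/L → 19.5 × 2.07 L = 40.365 g
magnesium chloride hexahydrate: 0.0741 g per 100 mL × 2070 mL ÷ 100 = 1.534 g
calcium chloride dihydrate: 1.37 g/L × 2.07 L = 2.836 g
monopotassium phosphate: 0.65 g per 100 mL × 2070 mL ÷ 100 = 13.455 g
manganese chloride tetrahydrate: 38 mg/L × 2.07 L = 78.660 mg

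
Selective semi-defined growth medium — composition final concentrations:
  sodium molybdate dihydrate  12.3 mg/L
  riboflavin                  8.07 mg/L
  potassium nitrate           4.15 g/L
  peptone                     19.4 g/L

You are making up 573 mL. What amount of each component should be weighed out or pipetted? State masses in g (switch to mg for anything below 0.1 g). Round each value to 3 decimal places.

sodium molybdate dihydrate 7.048 mg; riboflavin 4.624 mg; potassium nitrate 2.378 g; peptone 11.116 g

Working volume: 573 mL = 0.573 L.
sodium molybdate dihydrate: 12.3 mg/L × 0.573 L = 7.048 mg
riboflavin: 8.07 mg/L × 0.573 L = 4.624 mg
potassium nitrate: 4.15 g/L × 0.573 L = 2.378 g
peptone: 19.4 g/L × 0.573 L = 11.116 g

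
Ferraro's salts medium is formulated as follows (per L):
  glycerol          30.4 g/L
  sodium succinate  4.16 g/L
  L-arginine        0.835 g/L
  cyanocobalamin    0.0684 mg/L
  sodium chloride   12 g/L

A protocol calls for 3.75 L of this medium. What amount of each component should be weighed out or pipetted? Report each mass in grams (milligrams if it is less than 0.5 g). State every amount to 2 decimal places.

glycerol 114.00 g; sodium succinate 15.60 g; L-arginine 3.13 g; cyanocobalamin 0.26 mg; sodium chloride 45.00 g

Scale factor relative to 1 L: 3.75.
glycerol: 30.4 g/L × 3.75 L = 114.00 g
sodium succinate: 4.16 g/L × 3.75 L = 15.60 g
L-arginine: 0.835 g/L × 3.75 L = 3.13 g
cyanocobalamin: 0.0684 mg/L × 3.75 L = 0.26 mg
sodium chloride: 12 g/L × 3.75 L = 45.00 g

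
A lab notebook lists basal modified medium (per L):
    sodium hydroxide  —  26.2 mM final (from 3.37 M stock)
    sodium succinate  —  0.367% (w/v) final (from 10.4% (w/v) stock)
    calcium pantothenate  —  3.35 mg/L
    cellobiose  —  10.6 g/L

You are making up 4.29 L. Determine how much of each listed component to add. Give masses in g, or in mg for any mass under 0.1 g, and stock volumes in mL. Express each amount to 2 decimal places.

sodium hydroxide 33.35 mL; sodium succinate 151.39 mL; calcium pantothenate 14.37 mg; cellobiose 45.47 g

Scale factor relative to 1 L: 4.29.
sodium hydroxide: V = C2·V2/C1 = 26.2 mM × 4290 mL ÷ 3370 mM = 33.35 mL
sodium succinate: dilute stock: 0.367% ÷ 10.4% × 4290 mL = 151.39 mL
calcium pantothenate: 3.35 mg/L × 4.29 L = 14.37 mg
cellobiose: 10.6 g/L × 4.29 L = 45.47 g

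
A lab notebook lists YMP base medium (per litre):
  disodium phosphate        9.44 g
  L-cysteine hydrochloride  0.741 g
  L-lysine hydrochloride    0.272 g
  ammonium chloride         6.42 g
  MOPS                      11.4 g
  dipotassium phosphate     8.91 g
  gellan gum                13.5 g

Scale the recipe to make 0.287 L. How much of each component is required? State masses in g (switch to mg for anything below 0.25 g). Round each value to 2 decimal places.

disodium phosphate 2.71 g; L-cysteine hydrochloride 212.67 mg; L-lysine hydrochloride 78.06 mg; ammonium chloride 1.84 g; MOPS 3.27 g; dipotassium phosphate 2.56 g; gellan gum 3.87 g

Ratio of target to recipe volume: 287 / 1000 = 0.287.
disodium phosphate: 9.44 g × (287 mL / 1000 mL) = 2.71 g
L-cysteine hydrochloride: 0.741 g × (287 mL / 1000 mL) = 0.212667 g = 212.67 mg
L-lysine hydrochloride: 0.272 g × (287 mL / 1000 mL) = 0.078064 g = 78.06 mg
ammonium chloride: 6.42 g × (287 mL / 1000 mL) = 1.84 g
MOPS: 11.4 g × (287 mL / 1000 mL) = 3.27 g
dipotassium phosphate: 8.91 g × (287 mL / 1000 mL) = 2.56 g
gellan gum: 13.5 g × (287 mL / 1000 mL) = 3.87 g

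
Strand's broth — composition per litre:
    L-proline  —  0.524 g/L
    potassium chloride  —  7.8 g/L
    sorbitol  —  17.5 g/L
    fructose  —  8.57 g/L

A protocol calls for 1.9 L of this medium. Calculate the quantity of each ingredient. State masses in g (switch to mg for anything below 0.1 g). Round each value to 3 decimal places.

L-proline 0.996 g; potassium chloride 14.820 g; sorbitol 33.250 g; fructose 16.283 g

Working volume: 1.9 L.
L-proline: 0.524 g/L × 1.9 L = 0.996 g
potassium chloride: 7.8 g/L × 1.9 L = 14.820 g
sorbitol: 17.5 g/L × 1.9 L = 33.250 g
fructose: 8.57 g/L × 1.9 L = 16.283 g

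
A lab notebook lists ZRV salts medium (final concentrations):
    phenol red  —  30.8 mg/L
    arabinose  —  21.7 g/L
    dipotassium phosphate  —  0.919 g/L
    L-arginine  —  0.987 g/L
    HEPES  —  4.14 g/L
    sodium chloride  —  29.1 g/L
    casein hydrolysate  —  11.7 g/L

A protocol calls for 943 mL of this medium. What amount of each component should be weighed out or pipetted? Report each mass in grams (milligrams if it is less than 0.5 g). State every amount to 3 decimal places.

Working volume: 943 mL = 0.943 L.
phenol red: 30.8 mg/L × 0.943 L = 29.044 mg
arabinose: 21.7 g/L × 0.943 L = 20.463 g
dipotassium phosphate: 0.919 g/L × 0.943 L = 0.867 g
L-arginine: 0.987 g/L × 0.943 L = 0.931 g
HEPES: 4.14 g/L × 0.943 L = 3.904 g
sodium chloride: 29.1 g/L × 0.943 L = 27.441 g
casein hydrolysate: 11.7 g/L × 0.943 L = 11.033 g

phenol red 29.044 mg; arabinose 20.463 g; dipotassium phosphate 0.867 g; L-arginine 0.931 g; HEPES 3.904 g; sodium chloride 27.441 g; casein hydrolysate 11.033 g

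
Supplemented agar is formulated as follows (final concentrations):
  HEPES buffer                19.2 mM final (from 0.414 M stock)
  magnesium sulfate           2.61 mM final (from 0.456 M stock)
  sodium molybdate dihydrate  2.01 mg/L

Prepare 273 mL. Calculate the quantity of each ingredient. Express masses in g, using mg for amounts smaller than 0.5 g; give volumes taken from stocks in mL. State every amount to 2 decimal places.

Target volume = 273 mL = 0.273 L.
HEPES buffer: dilute stock: 19.2 mM × 273 mL ÷ 414 mM = 12.66 mL
magnesium sulfate: C1V1 = C2V2 → 2.61 mM × 273 mL ÷ 456 mM = 1.56 mL
sodium molybdate dihydrate: 2.01 mg/L × 0.273 L = 0.55 mg

HEPES buffer 12.66 mL; magnesium sulfate 1.56 mL; sodium molybdate dihydrate 0.55 mg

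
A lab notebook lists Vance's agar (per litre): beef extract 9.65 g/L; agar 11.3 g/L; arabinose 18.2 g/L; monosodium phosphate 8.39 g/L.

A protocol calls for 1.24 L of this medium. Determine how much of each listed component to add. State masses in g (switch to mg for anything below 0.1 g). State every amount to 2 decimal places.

beef extract 11.97 g; agar 14.01 g; arabinose 22.57 g; monosodium phosphate 10.40 g

Scale factor relative to 1 L: 1.24.
beef extract: 9.65 g/L × 1.24 L = 11.97 g
agar: 11.3 g/L × 1.24 L = 14.01 g
arabinose: 18.2 g/L × 1.24 L = 22.57 g
monosodium phosphate: 8.39 g/L × 1.24 L = 10.40 g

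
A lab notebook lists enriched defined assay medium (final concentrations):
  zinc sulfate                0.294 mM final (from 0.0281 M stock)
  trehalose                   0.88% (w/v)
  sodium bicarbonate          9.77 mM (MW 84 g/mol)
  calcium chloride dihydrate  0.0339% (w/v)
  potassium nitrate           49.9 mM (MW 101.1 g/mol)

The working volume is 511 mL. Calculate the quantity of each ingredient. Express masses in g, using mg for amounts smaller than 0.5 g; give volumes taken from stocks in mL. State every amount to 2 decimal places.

zinc sulfate 5.35 mL; trehalose 4.50 g; sodium bicarbonate 419.37 mg; calcium chloride dihydrate 173.23 mg; potassium nitrate 2.58 g

Target volume = 511 mL = 0.511 L.
zinc sulfate: C1V1 = C2V2 → 0.294 mM × 511 mL ÷ 28.1 mM = 5.35 mL
trehalose: 0.88% w/v = 8.8 g/L → 8.8 × 0.511 L = 4.50 g
sodium bicarbonate: 9.77 mmol/L × 84 mg/mmol × 0.511 L = 419.37 mg
calcium chloride dihydrate: 0.0339 g per 100 mL × 511 mL ÷ 100 = 0.173229 g = 173.23 mg
potassium nitrate: 49.9 mmol/L × 101.1 g/mol × 0.511 L ÷ 1000 = 2.58 g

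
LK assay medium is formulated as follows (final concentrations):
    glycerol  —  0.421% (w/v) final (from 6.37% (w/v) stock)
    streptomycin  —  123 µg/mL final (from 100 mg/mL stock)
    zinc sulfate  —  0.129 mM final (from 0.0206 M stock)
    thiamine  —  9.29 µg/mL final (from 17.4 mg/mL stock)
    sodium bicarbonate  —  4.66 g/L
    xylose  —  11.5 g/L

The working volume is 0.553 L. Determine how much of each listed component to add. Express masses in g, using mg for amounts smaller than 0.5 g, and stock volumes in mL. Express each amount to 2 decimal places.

Working volume: 0.553 L.
glycerol: V = C2·V2/C1 = 0.421% ÷ 6.37% × 553 mL = 36.55 mL
streptomycin: C1V1 = C2V2 → 123 µg/mL × 553 mL ÷ 100000 µg/mL = 0.68 mL
zinc sulfate: V = C2·V2/C1 = 0.129 mM × 553 mL ÷ 20.6 mM = 3.46 mL
thiamine: V = C2·V2/C1 = 9.29 µg/mL × 553 mL ÷ 17400 µg/mL = 0.30 mL
sodium bicarbonate: 4.66 g/L × 0.553 L = 2.58 g
xylose: 11.5 g/L × 0.553 L = 6.36 g

glycerol 36.55 mL; streptomycin 0.68 mL; zinc sulfate 3.46 mL; thiamine 0.30 mL; sodium bicarbonate 2.58 g; xylose 6.36 g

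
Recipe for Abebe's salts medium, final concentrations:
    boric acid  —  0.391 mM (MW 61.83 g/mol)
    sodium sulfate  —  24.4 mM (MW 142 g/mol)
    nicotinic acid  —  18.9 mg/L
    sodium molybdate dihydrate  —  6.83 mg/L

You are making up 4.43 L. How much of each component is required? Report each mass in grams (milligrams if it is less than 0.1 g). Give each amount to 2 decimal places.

boric acid 0.11 g; sodium sulfate 15.35 g; nicotinic acid 83.73 mg; sodium molybdate dihydrate 30.26 mg

Working volume: 4.43 L.
boric acid: 0.391 mmol/L × 61.83 g/mol × 4.43 L ÷ 1000 = 0.11 g
sodium sulfate: 24.4 mmol/L × 142 g/mol × 4.43 L ÷ 1000 = 15.35 g
nicotinic acid: 18.9 mg/L × 4.43 L = 83.73 mg
sodium molybdate dihydrate: 6.83 mg/L × 4.43 L = 30.26 mg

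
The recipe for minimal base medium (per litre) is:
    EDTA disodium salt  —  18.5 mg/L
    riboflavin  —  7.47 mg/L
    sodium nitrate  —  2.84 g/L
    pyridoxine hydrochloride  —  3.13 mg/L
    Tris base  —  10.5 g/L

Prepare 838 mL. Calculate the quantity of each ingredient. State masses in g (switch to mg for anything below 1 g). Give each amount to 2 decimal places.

EDTA disodium salt 15.50 mg; riboflavin 6.26 mg; sodium nitrate 2.38 g; pyridoxine hydrochloride 2.62 mg; Tris base 8.80 g

Working volume: 838 mL = 0.838 L.
EDTA disodium salt: 18.5 mg/L × 0.838 L = 15.50 mg
riboflavin: 7.47 mg/L × 0.838 L = 6.26 mg
sodium nitrate: 2.84 g/L × 0.838 L = 2.38 g
pyridoxine hydrochloride: 3.13 mg/L × 0.838 L = 2.62 mg
Tris base: 10.5 g/L × 0.838 L = 8.80 g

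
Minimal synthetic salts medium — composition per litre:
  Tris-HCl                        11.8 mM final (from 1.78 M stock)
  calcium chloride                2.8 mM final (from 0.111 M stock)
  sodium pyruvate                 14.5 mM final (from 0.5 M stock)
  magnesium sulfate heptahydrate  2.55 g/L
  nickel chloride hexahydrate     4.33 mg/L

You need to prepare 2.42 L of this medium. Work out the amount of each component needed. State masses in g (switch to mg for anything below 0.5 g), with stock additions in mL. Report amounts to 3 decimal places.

Tris-HCl 16.043 mL; calcium chloride 61.045 mL; sodium pyruvate 70.180 mL; magnesium sulfate heptahydrate 6.171 g; nickel chloride hexahydrate 10.479 mg

Working volume: 2.42 L.
Tris-HCl: C1V1 = C2V2 → 11.8 mM × 2420 mL ÷ 1780 mM = 16.043 mL
calcium chloride: C1V1 = C2V2 → 2.8 mM × 2420 mL ÷ 111 mM = 61.045 mL
sodium pyruvate: dilute stock: 14.5 mM × 2420 mL ÷ 500 mM = 70.180 mL
magnesium sulfate heptahydrate: 2.55 g/L × 2.42 L = 6.171 g
nickel chloride hexahydrate: 4.33 mg/L × 2.42 L = 10.479 mg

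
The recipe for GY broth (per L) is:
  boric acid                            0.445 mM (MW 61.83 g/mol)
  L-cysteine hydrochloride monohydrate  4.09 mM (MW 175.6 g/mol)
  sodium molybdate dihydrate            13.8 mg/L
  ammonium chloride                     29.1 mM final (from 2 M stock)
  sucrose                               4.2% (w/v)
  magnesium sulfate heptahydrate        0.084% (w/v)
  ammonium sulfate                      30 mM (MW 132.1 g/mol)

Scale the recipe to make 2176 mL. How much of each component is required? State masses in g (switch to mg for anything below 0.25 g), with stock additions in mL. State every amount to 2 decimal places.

Scale factor relative to 1 L: 2.176.
boric acid: 0.445 mmol/L × 61.83 mg/mmol × 2.176 L = 59.87 mg
L-cysteine hydrochloride monohydrate: 4.09 mmol/L × 175.6 g/mol × 2.176 L ÷ 1000 = 1.56 g
sodium molybdate dihydrate: 13.8 mg/L × 2.176 L = 30.03 mg
ammonium chloride: V = C2·V2/C1 = 29.1 mM × 2176 mL ÷ 2000 mM = 31.66 mL
sucrose: 4.2% w/v = 42 g/L → 42 × 2.176 L = 91.39 g
magnesium sulfate heptahydrate: 0.084% w/v = 0.84 g/L → 0.84 × 2.176 L = 1.83 g
ammonium sulfate: 30 mmol/L × 132.1 g/mol × 2.176 L ÷ 1000 = 8.62 g

boric acid 59.87 mg; L-cysteine hydrochloride monohydrate 1.56 g; sodium molybdate dihydrate 30.03 mg; ammonium chloride 31.66 mL; sucrose 91.39 g; magnesium sulfate heptahydrate 1.83 g; ammonium sulfate 8.62 g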